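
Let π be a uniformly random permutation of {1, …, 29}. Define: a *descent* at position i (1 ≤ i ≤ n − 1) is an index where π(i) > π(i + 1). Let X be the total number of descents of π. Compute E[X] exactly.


Write X = Σ X_I over i = 1, …, 28, with X_I the indicator of one descent.
There are 28 indicators.
For each fixed i, the pair (π(i), π(i+1)) is a uniformly random ordered pair of distinct values from {1, …, 29}; by symmetry P[π(i) > π(i+1)] = 1/2.
By linearity: E[X] = 28 · (1/2) = (29 − 1) · (1/2) = 14 ≈ 14.000.

E[X] = 14 = 14.000.


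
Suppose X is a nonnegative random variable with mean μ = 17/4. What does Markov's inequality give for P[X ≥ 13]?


μ = E[X] = 17/4, a = 13.
Markov: P[X ≥ 13] ≤ μ/a = (17/4)/13 = 17/52.
Numerically: ≈ 0.327.
(Since a = 13 > μ = 4.250, the bound 17/52 is < 1 and informative.)

P[X ≥ 13] ≤ 17/52 ≈ 0.327.


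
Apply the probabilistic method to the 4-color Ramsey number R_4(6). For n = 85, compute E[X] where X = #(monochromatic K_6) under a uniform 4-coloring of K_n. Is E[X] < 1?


E[X] = C(85, 6) · 4^{1 − 15} = 437353560 · 4^{−14} = 437353560/268435456.
As a reduced fraction: E[X] = 54669195/33554432 ≈ 1.62927.
Is E[X] < 1? NO.
Since E[X] ≥ 1, the first-moment bound is inconclusive at n = 85; it does NOT by itself certify R_4(6) > 85.

E[X] = 54669195/33554432 ≈ 1.62927; E[X] ≥ 1; first-moment method inconclusive here.


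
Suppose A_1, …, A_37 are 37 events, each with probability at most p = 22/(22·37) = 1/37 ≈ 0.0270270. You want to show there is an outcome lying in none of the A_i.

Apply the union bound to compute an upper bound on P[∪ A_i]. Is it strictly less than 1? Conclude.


Union bound: P[∪_{i=1}^{37} A_i] ≤ Σ_i P[A_i] ≤ 37·p = 37·(1/37) = 1.
Numerically: 1 ≈ 1.0000000.
Is 1 < 1? NO.
Since the bound 1 is ≥ 1, the union bound is uninformative here; it does NOT by itself certify existence.

37·p = 1 ≈ 1.0000000; existence NOT certified by the union bound.


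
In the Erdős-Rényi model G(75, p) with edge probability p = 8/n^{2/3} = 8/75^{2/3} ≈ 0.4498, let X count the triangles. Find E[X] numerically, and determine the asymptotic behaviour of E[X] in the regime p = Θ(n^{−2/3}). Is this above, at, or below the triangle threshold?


Number of potential triangles: C(75, 3) = 67525.
Each occurs with probability p³ ≈ (0.4498)³ ≈ 9.102222e-02.
By linearity: E[X] = C(75, 3)·p³ ≈ 67525 · 9.102222e-02 ≈ 6146.2756.
Since α = 2/3 < 1, p = c/n^{2/3} ≫ 1/n is above the triangle threshold p ~ 1/n. Asymptotically E[X] ~ (c³/6)·n^{3(1−α)} = (8³/6)·n^{1} → ∞; triangles are abundant w.h.p.

E[X] ≈ 6146.2756; in regime p = Θ(1/n^{2/3}) E[X] diverges (above the triangle threshold p ~ 1/n).


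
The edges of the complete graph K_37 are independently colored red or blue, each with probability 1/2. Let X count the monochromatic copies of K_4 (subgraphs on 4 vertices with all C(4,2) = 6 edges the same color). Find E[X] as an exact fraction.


Let X = Σ_S X_S over the C(37, 4) = 66045 subsets S of size 4, where X_S = 1 if the K_4 on S is monochromatic.
For a fixed S, the K_4 on S has C(4, 2) = 6 edges. P[all 6 edges red] = (1/2)^6, and likewise for blue, so P[monochromatic] = 2·(1/2)^6 = 2^{1 − 6} = 1/32.
By linearity of expectation: E[X] = C(37, 4) · 2^{1 − 6} = 66045 · 1/32 = 66045/32.
Numerically: E[X] ≈ 2063.90625.

E[X] = C(37,4)·2^(1−C(4,2)) = 66045/32 ≈ 2063.90625.


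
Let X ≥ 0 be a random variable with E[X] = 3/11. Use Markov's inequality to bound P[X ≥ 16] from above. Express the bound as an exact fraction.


μ = E[X] = 3/11, a = 16.
Markov: P[X ≥ 16] ≤ μ/a = (3/11)/16 = 3/176.
Numerically: ≈ 0.017045.
(Since a = 16 > μ = 0.272727, the bound 3/176 is < 1 and informative.)

P[X ≥ 16] ≤ 3/176 ≈ 0.017045.


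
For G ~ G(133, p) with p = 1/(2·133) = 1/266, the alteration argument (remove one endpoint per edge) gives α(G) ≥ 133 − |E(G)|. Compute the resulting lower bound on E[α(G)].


E[|E(G)|] = C(133, 2)·p = 8778 · (1/266) = 33.
E[α(G)] ≥ n − E[|E(G)|] = 133 − 33 = 100.
Numerically: ≈ 100.000000.
(This is only a lower bound; the true E[α(G)] may be larger.)

E[α(G)] ≥ 100 ≈ 100.000000.


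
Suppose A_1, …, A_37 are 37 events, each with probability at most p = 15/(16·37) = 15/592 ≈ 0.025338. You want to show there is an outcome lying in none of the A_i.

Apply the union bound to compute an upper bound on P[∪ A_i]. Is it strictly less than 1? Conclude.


Union bound: P[∪_{i=1}^{37} A_i] ≤ Σ_i P[A_i] ≤ 37·p = 37·(15/592) = 15/16.
Numerically: 15/16 ≈ 0.937500.
Is 15/16 < 1? YES.
Since P[∪ A_i] ≤ 15/16 < 1, the complement has P[∩ A_i^c] ≥ 1 − 15/16 = 1/16 > 0, so some outcome avoids every A_i.

37·p = 15/16 ≈ 0.937500; existence CERTIFIED by the union bound.


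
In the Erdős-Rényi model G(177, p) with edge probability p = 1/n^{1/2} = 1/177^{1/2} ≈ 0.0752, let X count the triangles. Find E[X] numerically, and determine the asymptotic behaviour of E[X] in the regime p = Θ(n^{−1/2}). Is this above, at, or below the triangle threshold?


Number of potential triangles: C(177, 3) = 908600.
Each occurs with probability p³ ≈ (0.0752)³ ≈ 4.24659e-04.
By linearity: E[X] = C(177, 3)·p³ ≈ 908600 · 4.24659e-04 ≈ 385.845.
Since α = 1/2 < 1, p = c/n^{1/2} ≫ 1/n is above the triangle threshold p ~ 1/n. Asymptotically E[X] ~ (c³/6)·n^{3(1−α)} = (1³/6)·n^{1.5} → ∞; triangles are abundant w.h.p.

E[X] ≈ 385.845; in regime p = Θ(1/n^{1/2}) E[X] diverges (above the triangle threshold p ~ 1/n).


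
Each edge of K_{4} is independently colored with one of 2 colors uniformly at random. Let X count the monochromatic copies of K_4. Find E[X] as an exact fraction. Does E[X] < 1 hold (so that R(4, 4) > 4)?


E[X] = C(4, 4) · 2^{1 − 6} = 1 · 2^{−5} = 1/32.
As a reduced fraction: E[X] = 1/32 ≈ 0.03125.
Is E[X] < 1? YES.
Since E[X] < 1, there exists a 2-coloring of K_{4} with no monochromatic K_4; hence R(4, 4) > 4.

E[X] = 1/32 ≈ 0.03125; E[X] < 1, so R(4, 4) > 4.


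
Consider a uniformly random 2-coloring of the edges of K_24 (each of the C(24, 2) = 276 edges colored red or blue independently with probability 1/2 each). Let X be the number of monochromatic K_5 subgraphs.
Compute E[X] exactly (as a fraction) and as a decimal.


Let X = Σ_S X_S over the C(24, 5) = 42504 subsets S of size 5, where X_S = 1 if the K_5 on S is monochromatic.
For a fixed S, the K_5 on S has C(5, 2) = 10 edges. P[all 10 edges red] = (1/2)^10, and likewise for blue, so P[monochromatic] = 2·(1/2)^10 = 2^{1 − 10} = 1/512.
Summing: E[X] = C(24, 5) · 2^{1 − 10} = 42504 · 1/512 = 5313/64.
Numerically: E[X] ≈ 83.0156.

E[X] = C(24,5)·2^(1−C(5,2)) = 5313/64 ≈ 83.0156.


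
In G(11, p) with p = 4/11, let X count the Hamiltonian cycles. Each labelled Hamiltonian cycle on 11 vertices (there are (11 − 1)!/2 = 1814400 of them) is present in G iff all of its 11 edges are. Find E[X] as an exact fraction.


K_11 has (11 − 1)!/2 = 1814400 labelled Hamiltonian cycles.
For each such Hamiltonian cycle H, let X_H = 1 if all 11 edges of H are present in G. Then P[X_H = 1] = p^{11} = (4/11)^{11} = 4194304/285311670611.
Summing the indicators: E[X] = Σ_H E[X_H] = 1814400 · p^{11} = 1814400 · 4194304/285311670611 = 7610145177600/285311670611.
Numerically: E[X] ≈ 26.7.

E[X] = 1814400 · (4/11)^{11} = 7610145177600/285311670611 ≈ 26.7.


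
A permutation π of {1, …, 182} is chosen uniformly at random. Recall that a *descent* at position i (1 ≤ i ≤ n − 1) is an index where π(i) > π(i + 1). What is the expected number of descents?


Write X = Σ X_I over i = 1, …, 181, with X_I the indicator of one descent.
There are 181 indicators.
For each fixed i, the pair (π(i), π(i+1)) is a uniformly random ordered pair of distinct values from {1, …, 182}; by symmetry P[π(i) > π(i+1)] = 1/2.
By linearity: E[X] = 181 · (1/2) = (182 − 1) · (1/2) = 181/2 ≈ 90.500000.

E[X] = 181/2 = 90.500000.


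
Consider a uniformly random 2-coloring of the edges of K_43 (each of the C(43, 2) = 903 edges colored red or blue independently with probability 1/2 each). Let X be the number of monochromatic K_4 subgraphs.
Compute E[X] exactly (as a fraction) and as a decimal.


Let X = Σ_S X_S over the C(43, 4) = 123410 subsets S of size 4, where X_S = 1 if the K_4 on S is monochromatic.
For a fixed S, the K_4 on S has C(4, 2) = 6 edges. P[all 6 edges red] = (1/2)^6, and likewise for blue, so P[monochromatic] = 2·(1/2)^6 = 2^{1 − 6} = 1/32.
By linearity: E[X] = C(43, 4) · 2^{1 − 6} = 123410 · 1/32 = 61705/16.
Numerically: E[X] ≈ 3856.56250.

E[X] = C(43,4)·2^(1−C(4,2)) = 61705/16 ≈ 3856.56250.


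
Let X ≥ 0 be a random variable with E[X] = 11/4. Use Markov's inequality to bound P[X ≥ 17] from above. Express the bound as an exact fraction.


μ = E[X] = 11/4, a = 17.
Markov: P[X ≥ 17] ≤ μ/a = (11/4)/17 = 11/68.
Numerically: ≈ 0.1618.
(Since a = 17 > μ = 2.7500, the bound 11/68 is < 1 and informative.)

P[X ≥ 17] ≤ 11/68 ≈ 0.1618.


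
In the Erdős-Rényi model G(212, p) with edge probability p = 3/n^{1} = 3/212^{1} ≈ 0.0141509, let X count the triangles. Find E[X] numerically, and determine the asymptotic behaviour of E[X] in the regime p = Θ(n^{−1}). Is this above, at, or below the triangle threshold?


Number of potential triangles: C(212, 3) = 1565620.
Each occurs with probability p³ ≈ (0.0141509)³ ≈ 2.83371508e-06.
By linearity: E[X] = C(212, 3)·p³ ≈ 1565620 · 2.83371508e-06 ≈ 4.436521.
Here α = 1, so p = 3/n is exactly at the triangle threshold p ~ 1/n. Asymptotically E[X] → c³/6 = 3³/6 = 9/2 ≈ 4.500000, a bounded constant. In this regime the triangle count is asymptotically Poisson(c³/6).

E[X] ≈ 4.436521; in regime p = Θ(1/n^{1}) E[X] stays bounded (at the triangle threshold p ~ 1/n).


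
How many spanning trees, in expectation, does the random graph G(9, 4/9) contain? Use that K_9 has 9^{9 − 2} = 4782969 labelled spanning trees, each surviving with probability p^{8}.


K_9 has 9^{9 − 2} = 4782969 labelled spanning trees.
For each such spanning tree H, let X_H = 1 if all 8 edges of H are present in G. Then P[X_H = 1] = p^{8} = (4/9)^{8} = 65536/43046721.
By linearity of expectation: E[X] = Σ_H E[X_H] = 4782969 · p^{8} = 4782969 · 65536/43046721 = 65536/9.
Numerically: E[X] ≈ 7281.8.

E[X] = 4782969 · (4/9)^{8} = 65536/9 ≈ 7281.8.


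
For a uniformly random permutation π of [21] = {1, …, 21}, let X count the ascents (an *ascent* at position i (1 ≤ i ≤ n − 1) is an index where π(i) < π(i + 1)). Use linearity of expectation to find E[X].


Write X = Σ X_I over i = 1, …, 20, with X_I the indicator of one ascent.
There are 20 indicators.
For each fixed i, the pair (π(i), π(i+1)) is a uniformly random ordered pair of distinct values from {1, …, 21}; by symmetry P[π(i) < π(i+1)] = 1/2.
By linearity: E[X] = 20 · (1/2) = (21 − 1) · (1/2) = 10 ≈ 10.000.

E[X] = 10 = 10.000.


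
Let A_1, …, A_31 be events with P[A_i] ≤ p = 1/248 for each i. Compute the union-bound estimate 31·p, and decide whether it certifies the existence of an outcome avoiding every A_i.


Union bound: P[∪_{i=1}^{31} A_i] ≤ Σ_i P[A_i] ≤ 31·p = 31·(1/248) = 1/8.
Numerically: 1/8 ≈ 0.1250000.
Is 1/8 < 1? YES.
Since P[∪ A_i] ≤ 1/8 < 1, the complement has P[∩ A_i^c] ≥ 1 − 1/8 = 7/8 > 0, so some outcome avoids every A_i.

31·p = 1/8 ≈ 0.1250000; existence CERTIFIED by the union bound.


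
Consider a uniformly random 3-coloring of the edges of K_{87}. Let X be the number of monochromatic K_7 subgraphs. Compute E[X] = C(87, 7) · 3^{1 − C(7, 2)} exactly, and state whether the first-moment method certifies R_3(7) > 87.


E[X] = C(87, 7) · 3^{1 − 21} = 5843355957 · 3^{−20} = 5843355957/3486784401.
As a reduced fraction: E[X] = 72140197/43046721 ≈ 1.6758581.
Is E[X] < 1? NO.
Since E[X] ≥ 1, the first-moment bound is inconclusive at n = 87; it does NOT by itself certify R_3(7) > 87.

E[X] = 72140197/43046721 ≈ 1.6758581; E[X] ≥ 1; first-moment method inconclusive here.


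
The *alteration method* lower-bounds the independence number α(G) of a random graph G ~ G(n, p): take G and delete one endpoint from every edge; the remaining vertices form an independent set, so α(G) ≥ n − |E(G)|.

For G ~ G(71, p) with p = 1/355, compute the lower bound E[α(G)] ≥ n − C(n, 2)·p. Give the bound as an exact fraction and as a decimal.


E[|E(G)|] = C(71, 2)·p = 2485 · (1/355) = 7.
E[α(G)] ≥ n − E[|E(G)|] = 71 − 7 = 64.
Numerically: ≈ 64.000000.
(This is only a lower bound; the true E[α(G)] may be larger.)

E[α(G)] ≥ 64 ≈ 64.000000.


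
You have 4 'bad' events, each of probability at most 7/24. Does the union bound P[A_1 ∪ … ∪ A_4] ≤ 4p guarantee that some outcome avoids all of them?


Union bound: P[∪_{i=1}^{4} A_i] ≤ Σ_i P[A_i] ≤ 4·p = 4·(7/24) = 7/6.
Numerically: 7/6 ≈ 1.1666667.
Is 7/6 < 1? NO.
Since the bound 7/6 is ≥ 1, the union bound is uninformative here; it does NOT by itself certify existence.

4·p = 7/6 ≈ 1.1666667; existence NOT certified by the union bound.


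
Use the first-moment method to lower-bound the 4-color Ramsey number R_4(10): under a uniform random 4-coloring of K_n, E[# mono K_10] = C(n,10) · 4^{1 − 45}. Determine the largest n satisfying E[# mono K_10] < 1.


We need C(n, 10) · 4^{1 − 45} < 1, i.e. C(n, 10) < 4^{45 − 1} = 309485009821345068724781056.
Check values of n near the boundary:
  n = 2018: C(2018, 10) = 301820606687612220663963508; 301820606687612220663963508 < 309485009821345068724781056? YES
  n = 2019: C(2019, 10) = 303322949179835278009229628; 303322949179835278009229628 < 309485009821345068724781056? YES
  n = 2020: C(2020, 10) = 304832018578739931133653656; 304832018578739931133653656 < 309485009821345068724781056? YES
  n = 2021: C(2021, 10) = 306347841644770462864800616; 306347841644770462864800616 < 309485009821345068724781056? YES
  n = 2022: C(2022, 10) = 307870445231474093395937796; 307870445231474093395937796 < 309485009821345068724781056? YES
  n = 2023: C(2023, 10) = 309399856285778485315440716; 309399856285778485315440716 < 309485009821345068724781056? YES
  n = 2024: C(2024, 10) = 310936101848269937576192656; 310936101848269937576192656 < 309485009821345068724781056? NO
The largest n with C(n, 10) < 309485009821345068724781056 is n = 2023 (where E[X] = 77349964071444621328860179/77371252455336267181195264 ≈ 1.000). Hence R_4(10) > 2023, i.e. R_4(10) ≥ 2024.

Largest n = 2023; hence R_4(10) > 2023.


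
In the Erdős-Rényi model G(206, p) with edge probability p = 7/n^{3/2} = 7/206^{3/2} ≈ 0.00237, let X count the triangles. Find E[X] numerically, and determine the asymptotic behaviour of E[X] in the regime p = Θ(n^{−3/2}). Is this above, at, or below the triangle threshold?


Number of potential triangles: C(206, 3) = 1435820.
Each occurs with probability p³ ≈ (0.00237)³ ≈ 1.32706e-08.
By linearity: E[X] = C(206, 3)·p³ ≈ 1435820 · 1.32706e-08 ≈ 0.019.
Since α = 3/2 > 1, p = c/n^{3/2} = o(1/n) is below the triangle threshold p ~ 1/n. Asymptotically E[X] ~ (c³/6)·n^{3(1−α)} = (7³/6)·n^{-1.5} → 0, so by Markov's inequality G has no triangles w.h.p.

E[X] ≈ 0.019; in regime p = Θ(1/n^{3/2}) E[X] tends to 0 (below the triangle threshold p ~ 1/n).


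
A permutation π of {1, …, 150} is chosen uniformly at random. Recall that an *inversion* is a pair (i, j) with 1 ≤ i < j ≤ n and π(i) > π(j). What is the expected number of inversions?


Write X = Σ X_I over the C(150, 2) = 11175 pairs i < j, with X_I the indicator of one inversion.
There are 11175 indicators.
For each fixed pair i < j, the values π(i) and π(j) are two distinct elements of {1, …, 150} in uniformly random order; by symmetry P[π(i) > π(j)] = 1/2.
By linearity: E[X] = 11175 · (1/2) = C(150, 2) · (1/2) = 11175/2 = 11175/2 ≈ 5587.50000.

E[X] = 11175/2 = 5587.50000.


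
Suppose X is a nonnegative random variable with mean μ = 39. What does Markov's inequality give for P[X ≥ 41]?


μ = E[X] = 39, a = 41.
Markov: P[X ≥ 41] ≤ μ/a = (39)/41 = 39/41.
Numerically: ≈ 0.951.
(Since a = 41 > μ = 39.000, the bound 39/41 is < 1 and informative.)

P[X ≥ 41] ≤ 39/41 ≈ 0.951.


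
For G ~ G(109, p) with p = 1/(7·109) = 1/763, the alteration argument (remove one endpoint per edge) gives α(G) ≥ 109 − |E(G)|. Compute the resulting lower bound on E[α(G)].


E[|E(G)|] = C(109, 2)·p = 5886 · (1/763) = 54/7.
E[α(G)] ≥ n − E[|E(G)|] = 109 − 54/7 = 709/7.
Numerically: ≈ 101.286.
(This is only a lower bound; the true E[α(G)] may be larger.)

E[α(G)] ≥ 709/7 ≈ 101.286.


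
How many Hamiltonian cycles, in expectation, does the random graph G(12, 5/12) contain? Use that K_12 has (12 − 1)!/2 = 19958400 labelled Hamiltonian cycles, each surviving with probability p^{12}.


K_12 has (12 − 1)!/2 = 19958400 labelled Hamiltonian cycles.
For each such Hamiltonian cycle H, let X_H = 1 if all 12 edges of H are present in G. Then P[X_H = 1] = p^{12} = (5/12)^{12} = 244140625/8916100448256.
By linearity: E[X] = Σ_H E[X_H] = 19958400 · p^{12} = 19958400 · 244140625/8916100448256 = 469970703125/859963392.
Numerically: E[X] ≈ 546.5.

E[X] = 19958400 · (5/12)^{12} = 469970703125/859963392 ≈ 546.5.


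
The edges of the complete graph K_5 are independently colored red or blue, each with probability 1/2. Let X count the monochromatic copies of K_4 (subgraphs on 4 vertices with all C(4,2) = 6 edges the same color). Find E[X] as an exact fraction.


Let X = Σ_S X_S over the C(5, 4) = 5 subsets S of size 4, where X_S = 1 if the K_4 on S is monochromatic.
For a fixed S, the K_4 on S has C(4, 2) = 6 edges. P[all 6 edges red] = (1/2)^6, and likewise for blue, so P[monochromatic] = 2·(1/2)^6 = 2^{1 − 6} = 1/32.
By linearity of expectation: E[X] = C(5, 4) · 2^{1 − 6} = 5 · 1/32 = 5/32.
Numerically: E[X] ≈ 0.156.

E[X] = C(5,4)·2^(1−C(4,2)) = 5/32 ≈ 0.156.


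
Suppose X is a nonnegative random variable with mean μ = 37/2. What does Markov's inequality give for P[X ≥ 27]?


μ = E[X] = 37/2, a = 27.
Markov: P[X ≥ 27] ≤ μ/a = (37/2)/27 = 37/54.
Numerically: ≈ 0.6852.
(Since a = 27 > μ = 18.5000, the bound 37/54 is < 1 and informative.)

P[X ≥ 27] ≤ 37/54 ≈ 0.6852.


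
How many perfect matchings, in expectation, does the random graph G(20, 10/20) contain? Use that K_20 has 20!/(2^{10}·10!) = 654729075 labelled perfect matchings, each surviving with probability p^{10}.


K_20 has 20!/(2^{10}·10!) = 654729075 labelled perfect matchings.
For each such perfect matching H, let X_H = 1 if all 10 edges of H are present in G. Then P[X_H = 1] = p^{10} = (1/2)^{10} = 1/1024.
Summing the indicators: E[X] = Σ_H E[X_H] = 654729075 · p^{10} = 654729075 · 1/1024 = 654729075/1024.
Numerically: E[X] ≈ 6.394e+05.

E[X] = 654729075 · (1/2)^{10} = 654729075/1024 ≈ 6.394e+05.


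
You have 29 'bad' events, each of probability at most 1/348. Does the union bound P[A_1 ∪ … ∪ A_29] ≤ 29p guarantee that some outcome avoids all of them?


Union bound: P[∪_{i=1}^{29} A_i] ≤ Σ_i P[A_i] ≤ 29·p = 29·(1/348) = 1/12.
Numerically: 1/12 ≈ 0.083333.
Is 1/12 < 1? YES.
Since P[∪ A_i] ≤ 1/12 < 1, the complement has P[∩ A_i^c] ≥ 1 − 1/12 = 11/12 > 0, so some outcome avoids every A_i.

29·p = 1/12 ≈ 0.083333; existence CERTIFIED by the union bound.


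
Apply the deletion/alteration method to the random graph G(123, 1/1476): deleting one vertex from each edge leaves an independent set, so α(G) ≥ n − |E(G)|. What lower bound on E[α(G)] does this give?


E[|E(G)|] = C(123, 2)·p = 7503 · (1/1476) = 61/12.
E[α(G)] ≥ n − E[|E(G)|] = 123 − 61/12 = 1415/12.
Numerically: ≈ 117.91667.
(This is only a lower bound; the true E[α(G)] may be larger.)

E[α(G)] ≥ 1415/12 ≈ 117.91667.


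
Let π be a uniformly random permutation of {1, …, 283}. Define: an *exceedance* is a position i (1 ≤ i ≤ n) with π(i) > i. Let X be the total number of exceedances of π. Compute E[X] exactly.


Write X = Σ_{i=1}^{283} X_i, where X_i = 1_{π(i) > i}.
For each fixed i, π(i) is uniform over {1, …, 283} (marginal of a uniform permutation), so P[π(i) > i] = (n − i)/n. Summing: Σ_{i=1}^{283} (n − i)/n = (0 + 1 + … + 282)/283 = 283(283 − 1)/(2·283) = (283 − 1)/2.
Hence E[X] = Σ_{i=1}^{283} (283 − i)/283 = 141 ≈ 141.000000.

E[X] = 141 = 141.000000.


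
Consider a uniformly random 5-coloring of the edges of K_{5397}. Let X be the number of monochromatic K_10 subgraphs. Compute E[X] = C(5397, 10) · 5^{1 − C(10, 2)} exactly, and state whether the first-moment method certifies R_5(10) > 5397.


E[X] = C(5397, 10) · 5^{1 − 45} = 5729779230003226281244520755596 · 5^{−44} = 5729779230003226281244520755596/5684341886080801486968994140625.
As a reduced fraction: E[X] = 5729779230003226281244520755596/5684341886080801486968994140625 ≈ 1.0080.
Is E[X] < 1? NO.
Since E[X] ≥ 1, the first-moment bound is inconclusive at n = 5397; it does NOT by itself certify R_5(10) > 5397.

E[X] = 5729779230003226281244520755596/5684341886080801486968994140625 ≈ 1.0080; E[X] ≥ 1; first-moment method inconclusive here.


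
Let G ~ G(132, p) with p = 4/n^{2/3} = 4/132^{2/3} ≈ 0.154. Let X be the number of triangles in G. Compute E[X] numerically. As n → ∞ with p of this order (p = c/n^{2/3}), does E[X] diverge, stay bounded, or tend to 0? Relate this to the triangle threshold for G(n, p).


Number of potential triangles: C(132, 3) = 374660.
Each occurs with probability p³ ≈ (0.154)³ ≈ 3.67309e-03.
By linearity: E[X] = C(132, 3)·p³ ≈ 374660 · 3.67309e-03 ≈ 1376.162.
Since α = 2/3 < 1, p = c/n^{2/3} ≫ 1/n is above the triangle threshold p ~ 1/n. Asymptotically E[X] ~ (c³/6)·n^{3(1−α)} = (4³/6)·n^{1} → ∞; triangles are abundant w.h.p.

E[X] ≈ 1376.162; in regime p = Θ(1/n^{2/3}) E[X] diverges (above the triangle threshold p ~ 1/n).


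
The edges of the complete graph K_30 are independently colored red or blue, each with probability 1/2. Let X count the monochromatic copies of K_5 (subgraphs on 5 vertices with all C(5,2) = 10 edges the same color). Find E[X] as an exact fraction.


Let X = Σ_S X_S over the C(30, 5) = 142506 subsets S of size 5, where X_S = 1 if the K_5 on S is monochromatic.
For a fixed S, the K_5 on S has C(5, 2) = 10 edges. P[all 10 edges red] = (1/2)^10, and likewise for blue, so P[monochromatic] = 2·(1/2)^10 = 2^{1 − 10} = 1/512.
Summing: E[X] = C(30, 5) · 2^{1 − 10} = 142506 · 1/512 = 71253/256.
Numerically: E[X] ≈ 278.33203.

E[X] = C(30,5)·2^(1−C(5,2)) = 71253/256 ≈ 278.33203.


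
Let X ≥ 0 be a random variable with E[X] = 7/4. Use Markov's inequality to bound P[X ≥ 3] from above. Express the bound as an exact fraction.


μ = E[X] = 7/4, a = 3.
Markov: P[X ≥ 3] ≤ μ/a = (7/4)/3 = 7/12.
Numerically: ≈ 0.5833.
(Since a = 3 > μ = 1.7500, the bound 7/12 is < 1 and informative.)

P[X ≥ 3] ≤ 7/12 ≈ 0.5833.


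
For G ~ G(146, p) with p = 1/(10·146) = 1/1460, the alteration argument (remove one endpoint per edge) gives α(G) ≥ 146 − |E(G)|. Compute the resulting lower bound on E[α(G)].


E[|E(G)|] = C(146, 2)·p = 10585 · (1/1460) = 29/4.
E[α(G)] ≥ n − E[|E(G)|] = 146 − 29/4 = 555/4.
Numerically: ≈ 138.7500.
(This is only a lower bound; the true E[α(G)] may be larger.)

E[α(G)] ≥ 555/4 ≈ 138.7500.


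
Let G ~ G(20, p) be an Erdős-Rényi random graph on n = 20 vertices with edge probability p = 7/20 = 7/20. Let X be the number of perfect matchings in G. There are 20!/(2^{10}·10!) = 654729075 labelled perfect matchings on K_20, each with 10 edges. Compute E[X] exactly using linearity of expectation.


K_20 has 20!/(2^{10}·10!) = 654729075 labelled perfect matchings.
For each such perfect matching H, let X_H = 1 if all 10 edges of H are present in G. Then P[X_H = 1] = p^{10} = (7/20)^{10} = 282475249/10240000000000.
Summing the indicators: E[X] = Σ_H E[X_H] = 654729075 · p^{10} = 654729075 · 282475249/10240000000000 = 7397790339526587/409600000000.
Numerically: E[X] ≈ 1.81e+04.

E[X] = 654729075 · (7/20)^{10} = 7397790339526587/409600000000 ≈ 1.81e+04.


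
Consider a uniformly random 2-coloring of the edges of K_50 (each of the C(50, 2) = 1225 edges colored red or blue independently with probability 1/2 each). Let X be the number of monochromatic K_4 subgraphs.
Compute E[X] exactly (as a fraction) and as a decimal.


Let X = Σ_S X_S over the C(50, 4) = 230300 subsets S of size 4, where X_S = 1 if the K_4 on S is monochromatic.
For a fixed S, the K_4 on S has C(4, 2) = 6 edges. P[all 6 edges red] = (1/2)^6, and likewise for blue, so P[monochromatic] = 2·(1/2)^6 = 2^{1 − 6} = 1/32.
By linearity of expectation: E[X] = C(50, 4) · 2^{1 − 6} = 230300 · 1/32 = 57575/8.
Numerically: E[X] ≈ 7196.875000.

E[X] = C(50,4)·2^(1−C(4,2)) = 57575/8 ≈ 7196.875000.


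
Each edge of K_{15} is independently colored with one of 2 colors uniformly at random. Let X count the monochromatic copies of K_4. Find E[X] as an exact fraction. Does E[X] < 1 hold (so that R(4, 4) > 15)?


E[X] = C(15, 4) · 2^{1 − 6} = 1365 · 2^{−5} = 1365/32.
As a reduced fraction: E[X] = 1365/32 ≈ 42.6562500.
Is E[X] < 1? NO.
Since E[X] ≥ 1, the first-moment bound is inconclusive at n = 15; it does NOT by itself certify R(4, 4) > 15.

E[X] = 1365/32 ≈ 42.6562500; E[X] ≥ 1; first-moment method inconclusive here.


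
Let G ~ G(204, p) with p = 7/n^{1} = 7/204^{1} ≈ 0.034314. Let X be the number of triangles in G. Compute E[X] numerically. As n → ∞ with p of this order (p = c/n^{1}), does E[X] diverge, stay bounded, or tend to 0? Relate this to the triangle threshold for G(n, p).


Number of potential triangles: C(204, 3) = 1394204.
Each occurs with probability p³ ≈ (0.034314)³ ≈ 4.0402070e-05.
By linearity: E[X] = C(204, 3)·p³ ≈ 1394204 · 4.0402070e-05 ≈ 56.32873.
Here α = 1, so p = 7/n is exactly at the triangle threshold p ~ 1/n. Asymptotically E[X] → c³/6 = 7³/6 = 343/6 ≈ 57.16667, a bounded constant. In this regime the triangle count is asymptotically Poisson(c³/6).

E[X] ≈ 56.32873; in regime p = Θ(1/n^{1}) E[X] stays bounded (at the triangle threshold p ~ 1/n).


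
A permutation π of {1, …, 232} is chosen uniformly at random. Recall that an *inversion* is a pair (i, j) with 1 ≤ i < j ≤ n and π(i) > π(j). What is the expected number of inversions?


Write X = Σ X_I over the C(232, 2) = 26796 pairs i < j, with X_I the indicator of one inversion.
There are 26796 indicators.
For each fixed pair i < j, the values π(i) and π(j) are two distinct elements of {1, …, 232} in uniformly random order; by symmetry P[π(i) > π(j)] = 1/2.
By linearity: E[X] = 26796 · (1/2) = C(232, 2) · (1/2) = 26796/2 = 13398 ≈ 13398.000.

E[X] = 13398 = 13398.000.


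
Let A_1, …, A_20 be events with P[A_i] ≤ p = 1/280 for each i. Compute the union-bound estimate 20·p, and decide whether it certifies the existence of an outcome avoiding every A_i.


Union bound: P[∪_{i=1}^{20} A_i] ≤ Σ_i P[A_i] ≤ 20·p = 20·(1/280) = 1/14.
Numerically: 1/14 ≈ 0.071.
Is 1/14 < 1? YES.
Since P[∪ A_i] ≤ 1/14 < 1, the complement has P[∩ A_i^c] ≥ 1 − 1/14 = 13/14 > 0, so some outcome avoids every A_i.

20·p = 1/14 ≈ 0.071; existence CERTIFIED by the union bound.


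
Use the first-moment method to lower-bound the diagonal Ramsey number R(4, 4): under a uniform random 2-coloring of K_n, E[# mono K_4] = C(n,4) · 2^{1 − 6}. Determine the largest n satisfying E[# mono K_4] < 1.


We need C(n, 4) · 2^{1 − 6} < 1, i.e. C(n, 4) < 2^{6 − 1} = 32.
Check values of n near the boundary:
  n = 4: C(4, 4) = 1; 1 < 32? YES
  n = 5: C(5, 4) = 5; 5 < 32? YES
  n = 6: C(6, 4) = 15; 15 < 32? YES
  n = 7: C(7, 4) = 35; 35 < 32? NO
  n = 8: C(8, 4) = 70; 70 < 32? NO
The largest n with C(n, 4) < 32 is n = 6 (where E[X] = 15/32 ≈ 0.46875). Hence R(4, 4) > 6, i.e. R(4, 4) ≥ 7.

Largest n = 6; hence R(4, 4) > 6.


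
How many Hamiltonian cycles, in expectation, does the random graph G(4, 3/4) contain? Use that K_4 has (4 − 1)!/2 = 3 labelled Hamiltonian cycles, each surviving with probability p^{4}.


K_4 has (4 − 1)!/2 = 3 labelled Hamiltonian cycles.
For each such Hamiltonian cycle H, let X_H = 1 if all 4 edges of H are present in G. Then P[X_H = 1] = p^{4} = (3/4)^{4} = 81/256.
Summing the indicators: E[X] = Σ_H E[X_H] = 3 · p^{4} = 3 · 81/256 = 243/256.
Numerically: E[X] ≈ 0.949.

E[X] = 3 · (3/4)^{4} = 243/256 ≈ 0.949.


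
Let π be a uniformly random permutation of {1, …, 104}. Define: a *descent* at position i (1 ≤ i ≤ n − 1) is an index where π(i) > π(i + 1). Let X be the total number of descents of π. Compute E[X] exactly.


Write X = Σ X_I over i = 1, …, 103, with X_I the indicator of one descent.
There are 103 indicators.
For each fixed i, the pair (π(i), π(i+1)) is a uniformly random ordered pair of distinct values from {1, …, 104}; by symmetry P[π(i) > π(i+1)] = 1/2.
By linearity: E[X] = 103 · (1/2) = (104 − 1) · (1/2) = 103/2 ≈ 51.500.

E[X] = 103/2 = 51.500.


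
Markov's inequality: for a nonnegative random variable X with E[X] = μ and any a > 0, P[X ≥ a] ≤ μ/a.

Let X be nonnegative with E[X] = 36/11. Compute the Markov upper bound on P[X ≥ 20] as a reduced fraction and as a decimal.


μ = E[X] = 36/11, a = 20.
Markov: P[X ≥ 20] ≤ μ/a = (36/11)/20 = 9/55.
Numerically: ≈ 0.163636.
(Since a = 20 > μ = 3.272727, the bound 9/55 is < 1 and informative.)

P[X ≥ 20] ≤ 9/55 ≈ 0.163636.


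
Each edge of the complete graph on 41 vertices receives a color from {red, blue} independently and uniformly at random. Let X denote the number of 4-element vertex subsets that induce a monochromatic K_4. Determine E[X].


Let X = Σ_S X_S over the C(41, 4) = 101270 subsets S of size 4, where X_S = 1 if the K_4 on S is monochromatic.
For a fixed S, the K_4 on S has C(4, 2) = 6 edges. P[all 6 edges red] = (1/2)^6, and likewise for blue, so P[monochromatic] = 2·(1/2)^6 = 2^{1 − 6} = 1/32.
By linearity: E[X] = C(41, 4) · 2^{1 − 6} = 101270 · 1/32 = 50635/16.
Numerically: E[X] ≈ 3164.6875.

E[X] = C(41,4)·2^(1−C(4,2)) = 50635/16 ≈ 3164.6875.


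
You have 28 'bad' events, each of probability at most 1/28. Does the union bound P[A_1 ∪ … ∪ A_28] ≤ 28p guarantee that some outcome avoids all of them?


Union bound: P[∪_{i=1}^{28} A_i] ≤ Σ_i P[A_i] ≤ 28·p = 28·(1/28) = 1.
Numerically: 1 ≈ 1.000000.
Is 1 < 1? NO.
Since the bound 1 is ≥ 1, the union bound is uninformative here; it does NOT by itself certify existence.

28·p = 1 ≈ 1.000000; existence NOT certified by the union bound.


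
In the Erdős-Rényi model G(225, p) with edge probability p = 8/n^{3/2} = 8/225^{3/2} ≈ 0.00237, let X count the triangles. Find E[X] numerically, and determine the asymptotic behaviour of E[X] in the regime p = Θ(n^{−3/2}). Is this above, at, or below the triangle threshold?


Number of potential triangles: C(225, 3) = 1873200.
Each occurs with probability p³ ≈ (0.00237)³ ≈ 1.331829e-08.
By linearity: E[X] = C(225, 3)·p³ ≈ 1873200 · 1.331829e-08 ≈ 0.0249.
Since α = 3/2 > 1, p = c/n^{3/2} = o(1/n) is below the triangle threshold p ~ 1/n. Asymptotically E[X] ~ (c³/6)·n^{3(1−α)} = (8³/6)·n^{-1.5} → 0, so by Markov's inequality G has no triangles w.h.p.

E[X] ≈ 0.0249; in regime p = Θ(1/n^{3/2}) E[X] tends to 0 (below the triangle threshold p ~ 1/n).


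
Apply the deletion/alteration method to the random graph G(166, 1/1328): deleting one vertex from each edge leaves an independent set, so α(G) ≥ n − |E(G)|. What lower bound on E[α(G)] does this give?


E[|E(G)|] = C(166, 2)·p = 13695 · (1/1328) = 165/16.
E[α(G)] ≥ n − E[|E(G)|] = 166 − 165/16 = 2491/16.
Numerically: ≈ 155.6875.
(This is only a lower bound; the true E[α(G)] may be larger.)

E[α(G)] ≥ 2491/16 ≈ 155.6875.


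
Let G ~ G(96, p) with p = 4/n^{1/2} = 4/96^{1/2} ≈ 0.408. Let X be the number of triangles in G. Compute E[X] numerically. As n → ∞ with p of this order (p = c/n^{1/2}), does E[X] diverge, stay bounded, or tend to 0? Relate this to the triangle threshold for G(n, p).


Number of potential triangles: C(96, 3) = 142880.
Each occurs with probability p³ ≈ (0.408)³ ≈ 6.80414e-02.
By linearity: E[X] = C(96, 3)·p³ ≈ 142880 · 6.80414e-02 ≈ 9721.753.
Since α = 1/2 < 1, p = c/n^{1/2} ≫ 1/n is above the triangle threshold p ~ 1/n. Asymptotically E[X] ~ (c³/6)·n^{3(1−α)} = (4³/6)·n^{1.5} → ∞; triangles are abundant w.h.p.

E[X] ≈ 9721.753; in regime p = Θ(1/n^{1/2}) E[X] diverges (above the triangle threshold p ~ 1/n).


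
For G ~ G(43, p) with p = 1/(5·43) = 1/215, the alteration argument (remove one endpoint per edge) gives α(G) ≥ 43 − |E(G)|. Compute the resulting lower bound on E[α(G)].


E[|E(G)|] = C(43, 2)·p = 903 · (1/215) = 21/5.
E[α(G)] ≥ n − E[|E(G)|] = 43 − 21/5 = 194/5.
Numerically: ≈ 38.80000.
(This is only a lower bound; the true E[α(G)] may be larger.)

E[α(G)] ≥ 194/5 ≈ 38.80000.


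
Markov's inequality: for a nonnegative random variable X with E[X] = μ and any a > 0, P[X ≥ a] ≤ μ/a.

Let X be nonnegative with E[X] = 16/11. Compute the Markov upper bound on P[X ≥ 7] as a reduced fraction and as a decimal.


μ = E[X] = 16/11, a = 7.
Markov: P[X ≥ 7] ≤ μ/a = (16/11)/7 = 16/77.
Numerically: ≈ 0.20779.
(Since a = 7 > μ = 1.45455, the bound 16/77 is < 1 and informative.)

P[X ≥ 7] ≤ 16/77 ≈ 0.20779.


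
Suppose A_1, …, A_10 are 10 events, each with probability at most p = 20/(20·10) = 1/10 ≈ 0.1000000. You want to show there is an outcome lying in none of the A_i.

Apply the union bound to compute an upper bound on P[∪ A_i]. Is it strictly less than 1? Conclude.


Union bound: P[∪_{i=1}^{10} A_i] ≤ Σ_i P[A_i] ≤ 10·p = 10·(1/10) = 1.
Numerically: 1 ≈ 1.0000000.
Is 1 < 1? NO.
Since the bound 1 is ≥ 1, the union bound is uninformative here; it does NOT by itself certify existence.

10·p = 1 ≈ 1.0000000; existence NOT certified by the union bound.


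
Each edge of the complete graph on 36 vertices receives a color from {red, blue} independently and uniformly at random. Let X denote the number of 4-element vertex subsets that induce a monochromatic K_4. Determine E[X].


Let X = Σ_S X_S over the C(36, 4) = 58905 subsets S of size 4, where X_S = 1 if the K_4 on S is monochromatic.
For a fixed S, the K_4 on S has C(4, 2) = 6 edges. P[all 6 edges red] = (1/2)^6, and likewise for blue, so P[monochromatic] = 2·(1/2)^6 = 2^{1 − 6} = 1/32.
By linearity: E[X] = C(36, 4) · 2^{1 − 6} = 58905 · 1/32 = 58905/32.
Numerically: E[X] ≈ 1840.78125.

E[X] = C(36,4)·2^(1−C(4,2)) = 58905/32 ≈ 1840.78125.


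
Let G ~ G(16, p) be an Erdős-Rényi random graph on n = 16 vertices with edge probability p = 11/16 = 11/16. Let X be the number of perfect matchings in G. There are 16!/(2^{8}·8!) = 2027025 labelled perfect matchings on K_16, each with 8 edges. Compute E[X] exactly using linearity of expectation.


K_16 has 16!/(2^{8}·8!) = 2027025 labelled perfect matchings.
For each such perfect matching H, let X_H = 1 if all 8 edges of H are present in G. Then P[X_H = 1] = p^{8} = (11/16)^{8} = 214358881/4294967296.
By linearity of expectation: E[X] = Σ_H E[X_H] = 2027025 · p^{8} = 2027025 · 214358881/4294967296 = 434510810759025/4294967296.
Numerically: E[X] ≈ 1.012e+05.

E[X] = 2027025 · (11/16)^{8} = 434510810759025/4294967296 ≈ 1.012e+05.


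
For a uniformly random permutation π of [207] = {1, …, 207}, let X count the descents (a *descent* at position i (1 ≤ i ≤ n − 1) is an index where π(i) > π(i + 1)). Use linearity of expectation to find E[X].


Write X = Σ X_I over i = 1, …, 206, with X_I the indicator of one descent.
There are 206 indicators.
For each fixed i, the pair (π(i), π(i+1)) is a uniformly random ordered pair of distinct values from {1, …, 207}; by symmetry P[π(i) > π(i+1)] = 1/2.
By linearity: E[X] = 206 · (1/2) = (207 − 1) · (1/2) = 103 ≈ 103.0000.

E[X] = 103 = 103.0000.


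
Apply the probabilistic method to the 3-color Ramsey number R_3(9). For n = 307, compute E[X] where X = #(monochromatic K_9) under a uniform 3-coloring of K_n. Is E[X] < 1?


E[X] = C(307, 9) · 3^{1 − 36} = 59303278327292350 · 3^{−35} = 59303278327292350/50031545098999707.
As a reduced fraction: E[X] = 59303278327292350/50031545098999707 ≈ 1.1853.
Is E[X] < 1? NO.
Since E[X] ≥ 1, the first-moment bound is inconclusive at n = 307; it does NOT by itself certify R_3(9) > 307.

E[X] = 59303278327292350/50031545098999707 ≈ 1.1853; E[X] ≥ 1; first-moment method inconclusive here.


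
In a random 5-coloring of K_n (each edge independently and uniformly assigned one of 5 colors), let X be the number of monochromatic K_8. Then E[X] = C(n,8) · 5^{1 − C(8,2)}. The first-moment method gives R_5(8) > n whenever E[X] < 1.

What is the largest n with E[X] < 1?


We need C(n, 8) · 5^{1 − 28} < 1, i.e. C(n, 8) < 5^{28 − 1} = 7450580596923828125.
Check values of n near the boundary:
  n = 862: C(862, 8) = 7317951015318931845; 7317951015318931845 < 7450580596923828125? YES
  n = 863: C(863, 8) = 7386423071602617757; 7386423071602617757 < 7450580596923828125? YES
  n = 864: C(864, 8) = 7455455062926006708; 7455455062926006708 < 7450580596923828125? NO
  n = 865: C(865, 8) = 7525050909487743060; 7525050909487743060 < 7450580596923828125? NO
  n = 866: C(866, 8) = 7595214554331451620; 7595214554331451620 < 7450580596923828125? NO
The largest n with C(n, 8) < 7450580596923828125 is n = 863 (where E[X] = 7386423071602617757/7450580596923828125 ≈ 0.9913889). Hence R_5(8) > 863, i.e. R_5(8) ≥ 864.

Largest n = 863; hence R_5(8) > 863.


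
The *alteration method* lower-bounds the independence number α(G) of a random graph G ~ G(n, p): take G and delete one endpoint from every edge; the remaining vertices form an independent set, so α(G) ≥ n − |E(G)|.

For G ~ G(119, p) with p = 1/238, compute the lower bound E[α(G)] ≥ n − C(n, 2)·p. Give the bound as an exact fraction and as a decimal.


E[|E(G)|] = C(119, 2)·p = 7021 · (1/238) = 59/2.
E[α(G)] ≥ n − E[|E(G)|] = 119 − 59/2 = 179/2.
Numerically: ≈ 89.500000.
(This is only a lower bound; the true E[α(G)] may be larger.)

E[α(G)] ≥ 179/2 ≈ 89.500000.


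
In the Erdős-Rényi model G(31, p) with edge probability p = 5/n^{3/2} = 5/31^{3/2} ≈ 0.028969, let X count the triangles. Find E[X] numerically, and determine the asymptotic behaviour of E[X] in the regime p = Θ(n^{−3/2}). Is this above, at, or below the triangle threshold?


Number of potential triangles: C(31, 3) = 4495.
Each occurs with probability p³ ≈ (0.028969)³ ≈ 2.4309856e-05.
By linearity: E[X] = C(31, 3)·p³ ≈ 4495 · 2.4309856e-05 ≈ 0.10927.
Since α = 3/2 > 1, p = c/n^{3/2} = o(1/n) is below the triangle threshold p ~ 1/n. Asymptotically E[X] ~ (c³/6)·n^{3(1−α)} = (5³/6)·n^{-1.5} → 0, so by Markov's inequality G has no triangles w.h.p.

E[X] ≈ 0.10927; in regime p = Θ(1/n^{3/2}) E[X] tends to 0 (below the triangle threshold p ~ 1/n).


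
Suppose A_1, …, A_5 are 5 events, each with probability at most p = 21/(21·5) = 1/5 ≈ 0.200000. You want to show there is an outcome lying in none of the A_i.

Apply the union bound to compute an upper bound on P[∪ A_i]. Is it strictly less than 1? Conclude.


Union bound: P[∪_{i=1}^{5} A_i] ≤ Σ_i P[A_i] ≤ 5·p = 5·(1/5) = 1.
Numerically: 1 ≈ 1.000000.
Is 1 < 1? NO.
Since the bound 1 is ≥ 1, the union bound is uninformative here; it does NOT by itself certify existence.

5·p = 1 ≈ 1.000000; existence NOT certified by the union bound.


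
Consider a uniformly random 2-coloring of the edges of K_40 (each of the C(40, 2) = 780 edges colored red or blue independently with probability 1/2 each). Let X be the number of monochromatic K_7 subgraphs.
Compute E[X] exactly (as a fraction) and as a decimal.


Let X = Σ_S X_S over the C(40, 7) = 18643560 subsets S of size 7, where X_S = 1 if the K_7 on S is monochromatic.
For a fixed S, the K_7 on S has C(7, 2) = 21 edges. P[all 21 edges red] = (1/2)^21, and likewise for blue, so P[monochromatic] = 2·(1/2)^21 = 2^{1 − 21} = 1/1048576.
By linearity of expectation: E[X] = C(40, 7) · 2^{1 − 21} = 18643560 · 1/1048576 = 2330445/131072.
Numerically: E[X] ≈ 17.7799.

E[X] = C(40,7)·2^(1−C(7,2)) = 2330445/131072 ≈ 17.7799.
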